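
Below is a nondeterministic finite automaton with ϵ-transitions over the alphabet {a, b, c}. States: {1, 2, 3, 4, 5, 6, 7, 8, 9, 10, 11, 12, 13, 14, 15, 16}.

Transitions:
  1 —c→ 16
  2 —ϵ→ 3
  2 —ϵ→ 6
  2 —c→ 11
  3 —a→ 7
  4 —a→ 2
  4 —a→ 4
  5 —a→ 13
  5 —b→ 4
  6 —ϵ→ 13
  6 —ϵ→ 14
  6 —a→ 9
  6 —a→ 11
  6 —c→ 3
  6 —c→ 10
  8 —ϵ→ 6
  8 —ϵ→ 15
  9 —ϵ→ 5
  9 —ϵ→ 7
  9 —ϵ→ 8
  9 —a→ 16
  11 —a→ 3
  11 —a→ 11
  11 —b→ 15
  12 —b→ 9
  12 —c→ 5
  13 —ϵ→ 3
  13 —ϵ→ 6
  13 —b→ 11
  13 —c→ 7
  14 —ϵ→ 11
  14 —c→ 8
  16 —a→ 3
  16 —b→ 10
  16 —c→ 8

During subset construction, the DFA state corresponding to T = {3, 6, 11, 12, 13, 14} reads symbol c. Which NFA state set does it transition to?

{3, 5, 6, 7, 8, 10, 11, 13, 14, 15}

6 on c → {3, 10}.
12 on c → {5}.
13 on c → {7}.
14 on c → {8}.
No c-transition from 3, 11.
Union after reading c: {3, 5, 7, 8, 10}.
Now take the ϵ-closure:
From 8 via ϵ: add 6, 15.
From 6 via ϵ: add 13, 14.
From 14 via ϵ: add 11.
No new states can be added; the closed set is {3, 5, 6, 7, 8, 10, 11, 13, 14, 15}.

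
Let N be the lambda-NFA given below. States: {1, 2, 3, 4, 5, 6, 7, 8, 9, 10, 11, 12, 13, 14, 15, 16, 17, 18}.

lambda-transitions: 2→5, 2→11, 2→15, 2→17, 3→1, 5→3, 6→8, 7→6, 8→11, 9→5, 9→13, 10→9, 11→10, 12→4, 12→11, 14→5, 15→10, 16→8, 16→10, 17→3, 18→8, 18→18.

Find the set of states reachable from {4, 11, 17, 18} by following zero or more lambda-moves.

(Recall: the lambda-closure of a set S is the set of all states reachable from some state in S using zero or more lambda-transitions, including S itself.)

Start with {4, 11, 17, 18}.
From 11 via lambda: add 10.
From 17 via lambda: add 3.
From 18 via lambda: add 8.
From 3 via lambda: add 1.
From 10 via lambda: add 9.
From 9 via lambda: add 5, 13.
No new states can be added; the closed set is {1, 3, 4, 5, 8, 9, 10, 11, 13, 17, 18}.

{1, 3, 4, 5, 8, 9, 10, 11, 13, 17, 18}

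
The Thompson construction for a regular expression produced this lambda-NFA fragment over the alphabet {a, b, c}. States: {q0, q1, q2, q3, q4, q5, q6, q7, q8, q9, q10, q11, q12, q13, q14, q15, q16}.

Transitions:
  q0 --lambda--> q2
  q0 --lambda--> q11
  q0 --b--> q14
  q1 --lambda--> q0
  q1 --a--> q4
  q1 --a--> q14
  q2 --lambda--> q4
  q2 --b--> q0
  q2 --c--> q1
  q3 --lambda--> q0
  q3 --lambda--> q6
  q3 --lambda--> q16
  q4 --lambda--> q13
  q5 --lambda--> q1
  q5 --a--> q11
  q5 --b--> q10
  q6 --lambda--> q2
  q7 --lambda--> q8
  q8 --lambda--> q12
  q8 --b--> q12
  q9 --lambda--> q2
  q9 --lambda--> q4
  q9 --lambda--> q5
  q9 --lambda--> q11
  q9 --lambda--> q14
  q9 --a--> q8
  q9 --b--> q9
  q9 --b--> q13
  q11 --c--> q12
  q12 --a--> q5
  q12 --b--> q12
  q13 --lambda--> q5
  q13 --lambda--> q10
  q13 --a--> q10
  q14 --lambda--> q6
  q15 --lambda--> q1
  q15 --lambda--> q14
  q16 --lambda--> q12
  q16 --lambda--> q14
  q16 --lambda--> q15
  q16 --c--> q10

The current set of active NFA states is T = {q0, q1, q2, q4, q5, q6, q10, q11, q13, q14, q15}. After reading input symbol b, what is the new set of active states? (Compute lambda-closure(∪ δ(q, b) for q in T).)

q0 on b → {q14}.
q2 on b → {q0}.
q5 on b → {q10}.
No b-transition from q1, q4, q6, q10, q11, q13, q14, q15.
Union after reading b: {q0, q10, q14}.
Now take the lambda-closure:
From q0 via lambda: add q2, q11.
From q14 via lambda: add q6.
From q2 via lambda: add q4.
From q4 via lambda: add q13.
From q13 via lambda: add q5.
From q5 via lambda: add q1.
No new states can be added; the closed set is {q0, q1, q2, q4, q5, q6, q10, q11, q13, q14}.

{q0, q1, q2, q4, q5, q6, q10, q11, q13, q14}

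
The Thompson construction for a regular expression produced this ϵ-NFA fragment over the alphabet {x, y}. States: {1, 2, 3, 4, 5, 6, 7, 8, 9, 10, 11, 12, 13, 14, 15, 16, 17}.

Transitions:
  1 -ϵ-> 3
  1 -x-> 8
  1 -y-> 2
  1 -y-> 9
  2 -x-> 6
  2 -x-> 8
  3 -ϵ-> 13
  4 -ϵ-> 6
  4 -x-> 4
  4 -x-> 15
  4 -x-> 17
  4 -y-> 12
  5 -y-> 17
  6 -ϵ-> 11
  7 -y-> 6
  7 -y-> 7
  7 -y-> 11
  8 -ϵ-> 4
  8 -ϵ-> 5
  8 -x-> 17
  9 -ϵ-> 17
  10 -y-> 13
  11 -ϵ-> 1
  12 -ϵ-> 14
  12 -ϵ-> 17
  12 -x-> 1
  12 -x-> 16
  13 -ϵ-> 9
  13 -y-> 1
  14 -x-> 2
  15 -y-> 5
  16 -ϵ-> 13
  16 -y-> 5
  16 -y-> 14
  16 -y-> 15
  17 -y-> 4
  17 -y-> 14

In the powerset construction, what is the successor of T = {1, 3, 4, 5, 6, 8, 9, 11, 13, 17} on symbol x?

1 on x → {8}.
4 on x → {4, 15, 17}.
8 on x → {17}.
No x-transition from 3, 5, 6, 9, 11, 13, 17.
Union after reading x: {4, 8, 15, 17}.
Now take the ϵ-closure:
From 4 via ϵ: add 6.
From 8 via ϵ: add 5.
From 6 via ϵ: add 11.
From 11 via ϵ: add 1.
From 1 via ϵ: add 3.
From 3 via ϵ: add 13.
From 13 via ϵ: add 9.
No new states can be added; the closed set is {1, 3, 4, 5, 6, 8, 9, 11, 13, 15, 17}.

{1, 3, 4, 5, 6, 8, 9, 11, 13, 15, 17}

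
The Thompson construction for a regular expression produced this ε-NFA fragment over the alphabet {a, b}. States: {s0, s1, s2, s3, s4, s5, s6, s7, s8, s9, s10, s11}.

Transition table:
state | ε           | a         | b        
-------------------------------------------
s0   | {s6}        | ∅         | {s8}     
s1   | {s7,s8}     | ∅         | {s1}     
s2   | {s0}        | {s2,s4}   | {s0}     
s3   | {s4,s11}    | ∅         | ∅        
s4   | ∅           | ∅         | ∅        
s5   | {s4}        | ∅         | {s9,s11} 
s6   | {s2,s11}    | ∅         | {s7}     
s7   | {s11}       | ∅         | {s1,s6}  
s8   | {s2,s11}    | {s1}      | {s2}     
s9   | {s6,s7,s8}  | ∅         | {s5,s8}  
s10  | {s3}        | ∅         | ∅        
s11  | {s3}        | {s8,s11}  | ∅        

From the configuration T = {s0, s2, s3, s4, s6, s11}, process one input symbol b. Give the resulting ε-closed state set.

s0 on b → {s8}.
s2 on b → {s0}.
s6 on b → {s7}.
No b-transition from s3, s4, s11.
Union after reading b: {s0, s7, s8}.
Now take the ε-closure:
From s0 via ε: add s6.
From s7 via ε: add s11.
From s8 via ε: add s2.
From s11 via ε: add s3.
From s3 via ε: add s4.
No new states can be added; the closed set is {s0, s2, s3, s4, s6, s7, s8, s11}.

{s0, s2, s3, s4, s6, s7, s8, s11}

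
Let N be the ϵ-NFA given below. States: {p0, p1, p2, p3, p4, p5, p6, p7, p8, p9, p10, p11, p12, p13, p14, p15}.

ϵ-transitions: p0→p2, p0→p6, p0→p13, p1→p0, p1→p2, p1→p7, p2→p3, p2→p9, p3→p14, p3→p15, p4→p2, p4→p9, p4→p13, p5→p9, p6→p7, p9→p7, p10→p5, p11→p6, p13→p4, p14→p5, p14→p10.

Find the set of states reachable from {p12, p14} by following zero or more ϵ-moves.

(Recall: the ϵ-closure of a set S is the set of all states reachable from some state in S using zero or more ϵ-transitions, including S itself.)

Start with {p12, p14}.
From p14 via ϵ: add p5, p10.
From p5 via ϵ: add p9.
From p9 via ϵ: add p7.
No new states can be added; the closed set is {p5, p7, p9, p10, p12, p14}.

{p5, p7, p9, p10, p12, p14}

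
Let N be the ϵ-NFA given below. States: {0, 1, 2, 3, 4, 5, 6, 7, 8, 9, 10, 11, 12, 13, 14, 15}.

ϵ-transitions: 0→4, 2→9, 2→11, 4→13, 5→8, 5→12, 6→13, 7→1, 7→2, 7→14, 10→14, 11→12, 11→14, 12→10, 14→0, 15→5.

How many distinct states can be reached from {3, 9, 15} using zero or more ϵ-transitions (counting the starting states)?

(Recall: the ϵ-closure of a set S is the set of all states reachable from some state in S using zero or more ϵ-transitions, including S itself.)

11

Start with {3, 9, 15}.
From 15 via ϵ: add 5.
From 5 via ϵ: add 8, 12.
From 12 via ϵ: add 10.
From 10 via ϵ: add 14.
From 14 via ϵ: add 0.
From 0 via ϵ: add 4.
From 4 via ϵ: add 13.
ϵ-closure = {0, 3, 4, 5, 8, 9, 10, 12, 13, 14, 15}, which has 11 states.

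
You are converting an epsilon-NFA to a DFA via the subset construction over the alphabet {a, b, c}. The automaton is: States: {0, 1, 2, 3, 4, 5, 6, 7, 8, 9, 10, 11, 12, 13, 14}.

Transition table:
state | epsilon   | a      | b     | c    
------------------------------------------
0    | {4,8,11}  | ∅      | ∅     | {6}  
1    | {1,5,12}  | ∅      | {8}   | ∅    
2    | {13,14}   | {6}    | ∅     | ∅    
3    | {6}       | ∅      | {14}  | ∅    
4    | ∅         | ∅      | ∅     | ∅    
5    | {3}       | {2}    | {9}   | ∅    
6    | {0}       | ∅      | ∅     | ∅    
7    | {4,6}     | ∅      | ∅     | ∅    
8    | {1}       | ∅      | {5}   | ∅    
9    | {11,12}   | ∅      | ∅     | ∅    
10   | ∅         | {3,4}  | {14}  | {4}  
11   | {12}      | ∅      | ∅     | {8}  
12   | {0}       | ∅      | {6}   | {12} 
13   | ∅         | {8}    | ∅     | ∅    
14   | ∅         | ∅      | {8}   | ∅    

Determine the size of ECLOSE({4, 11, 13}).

10

Start with {4, 11, 13}.
From 11 via epsilon: add 12.
From 12 via epsilon: add 0.
From 0 via epsilon: add 8.
From 8 via epsilon: add 1.
From 1 via epsilon: add 5.
From 5 via epsilon: add 3.
From 3 via epsilon: add 6.
epsilon-closure = {0, 1, 3, 4, 5, 6, 8, 11, 12, 13}, which has 10 states.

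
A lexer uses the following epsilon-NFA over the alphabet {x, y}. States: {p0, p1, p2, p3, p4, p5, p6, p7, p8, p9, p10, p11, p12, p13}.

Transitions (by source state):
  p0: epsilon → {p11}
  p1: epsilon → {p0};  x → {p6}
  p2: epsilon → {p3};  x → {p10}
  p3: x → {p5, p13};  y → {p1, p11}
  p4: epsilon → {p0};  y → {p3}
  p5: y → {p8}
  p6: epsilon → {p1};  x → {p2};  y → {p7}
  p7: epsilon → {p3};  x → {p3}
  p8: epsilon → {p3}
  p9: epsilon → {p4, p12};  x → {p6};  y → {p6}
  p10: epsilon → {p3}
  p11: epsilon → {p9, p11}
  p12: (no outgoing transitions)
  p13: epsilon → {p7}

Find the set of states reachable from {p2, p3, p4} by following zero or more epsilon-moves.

{p0, p2, p3, p4, p9, p11, p12}

Start with {p2, p3, p4}.
From p4 via epsilon: add p0.
From p0 via epsilon: add p11.
From p11 via epsilon: add p9.
From p9 via epsilon: add p12.
No new states can be added; the closed set is {p0, p2, p3, p4, p9, p11, p12}.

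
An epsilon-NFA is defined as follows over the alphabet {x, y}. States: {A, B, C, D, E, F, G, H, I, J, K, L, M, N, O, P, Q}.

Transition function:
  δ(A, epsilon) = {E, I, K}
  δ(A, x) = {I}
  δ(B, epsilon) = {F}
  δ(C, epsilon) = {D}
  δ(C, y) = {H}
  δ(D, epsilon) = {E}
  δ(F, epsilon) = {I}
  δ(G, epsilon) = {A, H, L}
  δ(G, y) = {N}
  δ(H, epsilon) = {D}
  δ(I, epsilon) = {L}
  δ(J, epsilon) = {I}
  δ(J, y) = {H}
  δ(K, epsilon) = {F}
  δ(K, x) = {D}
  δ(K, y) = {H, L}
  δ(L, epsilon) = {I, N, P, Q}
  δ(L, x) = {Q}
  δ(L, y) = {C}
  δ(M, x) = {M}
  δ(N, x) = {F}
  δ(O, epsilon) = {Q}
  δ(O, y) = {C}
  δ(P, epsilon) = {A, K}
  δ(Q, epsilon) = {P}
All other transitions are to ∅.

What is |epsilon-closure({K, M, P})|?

10

Start with {K, M, P}.
From K via epsilon: add F.
From P via epsilon: add A.
From A via epsilon: add E, I.
From I via epsilon: add L.
From L via epsilon: add N, Q.
epsilon-closure = {A, E, F, I, K, L, M, N, P, Q}, which has 10 states.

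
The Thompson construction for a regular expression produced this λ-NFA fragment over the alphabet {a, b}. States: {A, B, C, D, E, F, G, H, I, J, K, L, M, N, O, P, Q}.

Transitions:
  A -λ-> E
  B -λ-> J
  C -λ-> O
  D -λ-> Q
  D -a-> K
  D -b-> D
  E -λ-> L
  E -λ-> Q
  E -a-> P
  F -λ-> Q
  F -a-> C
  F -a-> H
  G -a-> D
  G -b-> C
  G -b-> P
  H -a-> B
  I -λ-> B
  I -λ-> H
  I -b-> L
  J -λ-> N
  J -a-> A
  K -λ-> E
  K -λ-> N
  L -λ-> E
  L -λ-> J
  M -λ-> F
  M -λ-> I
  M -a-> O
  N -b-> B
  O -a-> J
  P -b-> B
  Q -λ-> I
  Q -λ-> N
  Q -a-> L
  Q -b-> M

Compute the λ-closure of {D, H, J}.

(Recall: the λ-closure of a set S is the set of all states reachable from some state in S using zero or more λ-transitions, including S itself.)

Start with {D, H, J}.
From D via λ: add Q.
From J via λ: add N.
From Q via λ: add I.
From I via λ: add B.
No new states can be added; the closed set is {B, D, H, I, J, N, Q}.

{B, D, H, I, J, N, Q}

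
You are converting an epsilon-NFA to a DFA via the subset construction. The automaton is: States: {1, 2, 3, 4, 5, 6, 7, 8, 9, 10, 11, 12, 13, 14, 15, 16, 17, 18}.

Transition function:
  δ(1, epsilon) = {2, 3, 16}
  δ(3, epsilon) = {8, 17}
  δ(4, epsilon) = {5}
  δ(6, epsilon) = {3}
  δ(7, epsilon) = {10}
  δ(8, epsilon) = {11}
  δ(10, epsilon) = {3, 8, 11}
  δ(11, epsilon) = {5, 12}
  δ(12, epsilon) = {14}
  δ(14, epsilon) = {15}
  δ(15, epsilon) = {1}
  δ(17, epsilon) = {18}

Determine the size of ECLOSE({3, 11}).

12

Start with {3, 11}.
From 3 via epsilon: add 8, 17.
From 11 via epsilon: add 5, 12.
From 12 via epsilon: add 14.
From 17 via epsilon: add 18.
From 14 via epsilon: add 15.
From 15 via epsilon: add 1.
From 1 via epsilon: add 2, 16.
epsilon-closure = {1, 2, 3, 5, 8, 11, 12, 14, 15, 16, 17, 18}, which has 12 states.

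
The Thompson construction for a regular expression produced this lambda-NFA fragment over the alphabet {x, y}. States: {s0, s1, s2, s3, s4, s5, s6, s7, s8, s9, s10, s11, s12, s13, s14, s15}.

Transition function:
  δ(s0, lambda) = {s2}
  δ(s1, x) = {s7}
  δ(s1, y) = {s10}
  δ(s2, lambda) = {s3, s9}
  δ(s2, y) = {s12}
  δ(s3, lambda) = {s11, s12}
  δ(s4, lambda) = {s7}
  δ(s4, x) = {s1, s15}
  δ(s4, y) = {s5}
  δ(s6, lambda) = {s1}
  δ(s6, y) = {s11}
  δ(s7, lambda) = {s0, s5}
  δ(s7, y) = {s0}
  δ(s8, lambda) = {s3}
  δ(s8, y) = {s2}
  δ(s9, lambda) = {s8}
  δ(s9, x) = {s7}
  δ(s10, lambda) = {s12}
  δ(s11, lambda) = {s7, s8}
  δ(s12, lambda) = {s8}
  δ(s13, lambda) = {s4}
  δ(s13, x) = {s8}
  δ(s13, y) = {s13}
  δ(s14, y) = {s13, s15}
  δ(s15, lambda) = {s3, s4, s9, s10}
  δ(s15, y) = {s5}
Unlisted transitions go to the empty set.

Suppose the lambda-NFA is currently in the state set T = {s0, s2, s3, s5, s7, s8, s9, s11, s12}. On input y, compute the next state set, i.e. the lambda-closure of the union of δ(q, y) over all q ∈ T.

s2 on y → {s12}.
s7 on y → {s0}.
s8 on y → {s2}.
No y-transition from s0, s3, s5, s9, s11, s12.
Union after reading y: {s0, s2, s12}.
Now take the lambda-closure:
From s2 via lambda: add s3, s9.
From s12 via lambda: add s8.
From s3 via lambda: add s11.
From s11 via lambda: add s7.
From s7 via lambda: add s5.
No new states can be added; the closed set is {s0, s2, s3, s5, s7, s8, s9, s11, s12}.

{s0, s2, s3, s5, s7, s8, s9, s11, s12}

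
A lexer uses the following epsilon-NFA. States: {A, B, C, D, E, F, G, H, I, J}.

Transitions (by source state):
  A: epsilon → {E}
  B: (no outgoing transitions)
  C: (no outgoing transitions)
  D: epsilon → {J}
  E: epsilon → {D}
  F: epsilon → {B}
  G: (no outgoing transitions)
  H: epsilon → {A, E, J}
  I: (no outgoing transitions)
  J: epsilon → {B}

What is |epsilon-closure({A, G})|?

Start with {A, G}.
From A via epsilon: add E.
From E via epsilon: add D.
From D via epsilon: add J.
From J via epsilon: add B.
epsilon-closure = {A, B, D, E, G, J}, which has 6 states.

6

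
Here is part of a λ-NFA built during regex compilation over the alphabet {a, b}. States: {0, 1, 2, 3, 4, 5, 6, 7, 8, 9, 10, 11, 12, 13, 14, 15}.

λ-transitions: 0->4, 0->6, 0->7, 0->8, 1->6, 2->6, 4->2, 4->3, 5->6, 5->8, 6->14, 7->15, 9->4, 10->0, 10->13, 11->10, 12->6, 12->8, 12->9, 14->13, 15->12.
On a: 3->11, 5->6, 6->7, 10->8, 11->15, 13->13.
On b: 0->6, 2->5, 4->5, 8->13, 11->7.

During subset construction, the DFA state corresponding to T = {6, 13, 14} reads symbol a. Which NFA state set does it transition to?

{2, 3, 4, 6, 7, 8, 9, 12, 13, 14, 15}

6 on a → {7}.
13 on a → {13}.
No a-transition from 14.
Union after reading a: {7, 13}.
Now take the λ-closure:
From 7 via λ: add 15.
From 15 via λ: add 12.
From 12 via λ: add 6, 8, 9.
From 6 via λ: add 14.
From 9 via λ: add 4.
From 4 via λ: add 2, 3.
No new states can be added; the closed set is {2, 3, 4, 6, 7, 8, 9, 12, 13, 14, 15}.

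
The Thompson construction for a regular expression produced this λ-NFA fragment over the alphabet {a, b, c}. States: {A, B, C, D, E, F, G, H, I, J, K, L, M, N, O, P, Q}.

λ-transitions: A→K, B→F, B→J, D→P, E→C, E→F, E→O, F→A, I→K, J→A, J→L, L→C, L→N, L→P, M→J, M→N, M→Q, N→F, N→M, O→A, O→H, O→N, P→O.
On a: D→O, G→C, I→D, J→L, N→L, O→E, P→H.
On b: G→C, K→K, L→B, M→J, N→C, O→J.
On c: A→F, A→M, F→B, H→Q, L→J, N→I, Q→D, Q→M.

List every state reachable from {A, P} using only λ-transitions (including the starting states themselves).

{A, C, F, H, J, K, L, M, N, O, P, Q}

Start with {A, P}.
From A via λ: add K.
From P via λ: add O.
From O via λ: add H, N.
From N via λ: add F, M.
From M via λ: add J, Q.
From J via λ: add L.
From L via λ: add C.
No new states can be added; the closed set is {A, C, F, H, J, K, L, M, N, O, P, Q}.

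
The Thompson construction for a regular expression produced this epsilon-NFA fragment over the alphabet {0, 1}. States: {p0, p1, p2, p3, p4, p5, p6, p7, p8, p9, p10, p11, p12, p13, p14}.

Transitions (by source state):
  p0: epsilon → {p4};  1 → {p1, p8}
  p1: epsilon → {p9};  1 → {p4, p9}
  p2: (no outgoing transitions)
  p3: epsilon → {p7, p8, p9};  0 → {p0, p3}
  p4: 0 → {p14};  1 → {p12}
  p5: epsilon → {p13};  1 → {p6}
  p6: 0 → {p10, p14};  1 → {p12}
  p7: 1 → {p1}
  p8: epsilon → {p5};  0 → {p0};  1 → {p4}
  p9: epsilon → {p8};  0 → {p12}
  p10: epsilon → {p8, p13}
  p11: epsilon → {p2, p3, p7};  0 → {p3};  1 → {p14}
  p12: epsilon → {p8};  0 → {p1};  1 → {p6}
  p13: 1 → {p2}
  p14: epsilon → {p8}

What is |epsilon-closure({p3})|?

Start with {p3}.
From p3 via epsilon: add p7, p8, p9.
From p8 via epsilon: add p5.
From p5 via epsilon: add p13.
epsilon-closure = {p3, p5, p7, p8, p9, p13}, which has 6 states.

6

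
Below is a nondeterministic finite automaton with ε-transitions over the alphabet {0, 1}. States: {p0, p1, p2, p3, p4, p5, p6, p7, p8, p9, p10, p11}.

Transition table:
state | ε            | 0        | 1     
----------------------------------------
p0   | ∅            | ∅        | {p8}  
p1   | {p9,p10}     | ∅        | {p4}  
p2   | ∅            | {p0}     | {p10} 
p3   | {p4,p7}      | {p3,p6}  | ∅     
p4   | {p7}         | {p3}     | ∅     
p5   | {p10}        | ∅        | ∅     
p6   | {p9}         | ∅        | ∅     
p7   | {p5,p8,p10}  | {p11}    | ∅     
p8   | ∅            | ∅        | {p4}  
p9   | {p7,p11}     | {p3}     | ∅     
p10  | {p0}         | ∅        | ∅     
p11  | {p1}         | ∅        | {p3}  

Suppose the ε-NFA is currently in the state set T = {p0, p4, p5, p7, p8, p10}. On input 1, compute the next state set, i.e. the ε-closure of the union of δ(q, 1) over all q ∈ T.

{p0, p4, p5, p7, p8, p10}

p0 on 1 → {p8}.
p8 on 1 → {p4}.
No 1-transition from p4, p5, p7, p10.
Union after reading 1: {p4, p8}.
Now take the ε-closure:
From p4 via ε: add p7.
From p7 via ε: add p5, p10.
From p10 via ε: add p0.
No new states can be added; the closed set is {p0, p4, p5, p7, p8, p10}.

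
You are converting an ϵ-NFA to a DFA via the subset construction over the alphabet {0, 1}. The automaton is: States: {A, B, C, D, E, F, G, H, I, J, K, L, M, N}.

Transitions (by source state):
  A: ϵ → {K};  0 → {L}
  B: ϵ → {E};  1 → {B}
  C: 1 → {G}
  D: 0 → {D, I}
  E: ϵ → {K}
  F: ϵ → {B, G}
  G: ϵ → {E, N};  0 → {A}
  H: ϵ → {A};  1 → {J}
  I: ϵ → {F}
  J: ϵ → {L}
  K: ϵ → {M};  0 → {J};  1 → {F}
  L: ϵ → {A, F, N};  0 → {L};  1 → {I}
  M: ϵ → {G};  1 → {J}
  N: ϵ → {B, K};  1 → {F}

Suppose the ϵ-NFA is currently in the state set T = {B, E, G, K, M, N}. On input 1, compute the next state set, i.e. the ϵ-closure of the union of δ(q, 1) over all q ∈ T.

B on 1 → {B}.
K on 1 → {F}.
M on 1 → {J}.
N on 1 → {F}.
No 1-transition from E, G.
Union after reading 1: {B, F, J}.
Now take the ϵ-closure:
From B via ϵ: add E.
From F via ϵ: add G.
From J via ϵ: add L.
From E via ϵ: add K.
From G via ϵ: add N.
From L via ϵ: add A.
From K via ϵ: add M.
No new states can be added; the closed set is {A, B, E, F, G, J, K, L, M, N}.

{A, B, E, F, G, J, K, L, M, N}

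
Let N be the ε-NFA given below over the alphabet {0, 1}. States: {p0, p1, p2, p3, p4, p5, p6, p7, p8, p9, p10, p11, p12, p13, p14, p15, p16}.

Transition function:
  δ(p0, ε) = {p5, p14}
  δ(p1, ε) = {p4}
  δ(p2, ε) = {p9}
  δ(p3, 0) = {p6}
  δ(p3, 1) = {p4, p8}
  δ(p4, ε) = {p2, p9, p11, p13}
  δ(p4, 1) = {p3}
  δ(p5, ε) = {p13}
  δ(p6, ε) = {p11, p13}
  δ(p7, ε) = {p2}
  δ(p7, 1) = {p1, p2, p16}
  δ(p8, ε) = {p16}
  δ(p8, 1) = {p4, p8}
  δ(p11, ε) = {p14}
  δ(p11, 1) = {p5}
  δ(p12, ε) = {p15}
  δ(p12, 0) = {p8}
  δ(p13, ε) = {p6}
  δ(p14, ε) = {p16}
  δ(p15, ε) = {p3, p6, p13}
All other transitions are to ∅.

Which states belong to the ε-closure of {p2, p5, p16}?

{p2, p5, p6, p9, p11, p13, p14, p16}

Start with {p2, p5, p16}.
From p2 via ε: add p9.
From p5 via ε: add p13.
From p13 via ε: add p6.
From p6 via ε: add p11.
From p11 via ε: add p14.
No new states can be added; the closed set is {p2, p5, p6, p9, p11, p13, p14, p16}.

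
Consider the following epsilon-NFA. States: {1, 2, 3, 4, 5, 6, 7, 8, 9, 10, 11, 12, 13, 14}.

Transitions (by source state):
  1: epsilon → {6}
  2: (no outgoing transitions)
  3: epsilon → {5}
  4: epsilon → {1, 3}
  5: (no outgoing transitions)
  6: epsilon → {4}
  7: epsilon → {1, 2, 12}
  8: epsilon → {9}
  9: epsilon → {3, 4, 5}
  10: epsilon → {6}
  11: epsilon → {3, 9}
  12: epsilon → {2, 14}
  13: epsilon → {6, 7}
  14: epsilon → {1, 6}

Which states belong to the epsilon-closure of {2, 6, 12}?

{1, 2, 3, 4, 5, 6, 12, 14}

Start with {2, 6, 12}.
From 6 via epsilon: add 4.
From 12 via epsilon: add 14.
From 4 via epsilon: add 1, 3.
From 3 via epsilon: add 5.
No new states can be added; the closed set is {1, 2, 3, 4, 5, 6, 12, 14}.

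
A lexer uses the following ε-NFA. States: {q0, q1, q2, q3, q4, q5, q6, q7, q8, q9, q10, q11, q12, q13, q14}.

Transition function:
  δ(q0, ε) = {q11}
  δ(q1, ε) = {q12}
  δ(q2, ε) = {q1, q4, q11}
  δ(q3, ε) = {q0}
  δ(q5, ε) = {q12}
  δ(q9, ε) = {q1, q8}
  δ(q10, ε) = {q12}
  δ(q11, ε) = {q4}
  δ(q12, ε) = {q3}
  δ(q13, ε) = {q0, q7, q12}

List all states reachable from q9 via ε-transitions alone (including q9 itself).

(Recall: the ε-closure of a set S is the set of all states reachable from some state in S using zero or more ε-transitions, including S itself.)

{q0, q1, q3, q4, q8, q9, q11, q12}

Start with {q9}.
From q9 via ε: add q1, q8.
From q1 via ε: add q12.
From q12 via ε: add q3.
From q3 via ε: add q0.
From q0 via ε: add q11.
From q11 via ε: add q4.
No new states can be added; the closed set is {q0, q1, q3, q4, q8, q9, q11, q12}.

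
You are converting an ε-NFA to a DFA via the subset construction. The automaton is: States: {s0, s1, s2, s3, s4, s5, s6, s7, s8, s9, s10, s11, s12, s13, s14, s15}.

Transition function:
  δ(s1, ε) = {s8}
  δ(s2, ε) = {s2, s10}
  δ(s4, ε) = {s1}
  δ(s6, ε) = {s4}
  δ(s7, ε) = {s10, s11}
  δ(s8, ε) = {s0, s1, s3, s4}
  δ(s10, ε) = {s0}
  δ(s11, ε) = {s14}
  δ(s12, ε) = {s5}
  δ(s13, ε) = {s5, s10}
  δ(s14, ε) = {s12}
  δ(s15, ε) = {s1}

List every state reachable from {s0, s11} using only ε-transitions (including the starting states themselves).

{s0, s5, s11, s12, s14}

Start with {s0, s11}.
From s11 via ε: add s14.
From s14 via ε: add s12.
From s12 via ε: add s5.
No new states can be added; the closed set is {s0, s5, s11, s12, s14}.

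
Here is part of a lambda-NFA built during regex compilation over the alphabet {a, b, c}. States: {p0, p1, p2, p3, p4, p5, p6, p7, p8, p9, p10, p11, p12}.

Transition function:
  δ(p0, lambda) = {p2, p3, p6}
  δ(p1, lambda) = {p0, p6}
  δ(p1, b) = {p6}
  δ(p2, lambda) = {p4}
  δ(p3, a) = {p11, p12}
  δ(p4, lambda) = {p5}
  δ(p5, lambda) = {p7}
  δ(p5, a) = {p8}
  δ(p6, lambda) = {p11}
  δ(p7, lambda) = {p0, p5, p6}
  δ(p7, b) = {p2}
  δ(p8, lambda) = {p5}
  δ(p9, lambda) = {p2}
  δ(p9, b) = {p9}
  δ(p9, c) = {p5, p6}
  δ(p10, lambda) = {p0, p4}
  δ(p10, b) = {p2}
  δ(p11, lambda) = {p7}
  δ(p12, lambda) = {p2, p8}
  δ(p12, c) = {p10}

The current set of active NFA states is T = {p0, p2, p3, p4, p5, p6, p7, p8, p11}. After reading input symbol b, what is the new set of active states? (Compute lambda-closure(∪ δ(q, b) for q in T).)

p7 on b → {p2}.
No b-transition from p0, p2, p3, p4, p5, p6, p8, p11.
Union after reading b: {p2}.
Now take the lambda-closure:
From p2 via lambda: add p4.
From p4 via lambda: add p5.
From p5 via lambda: add p7.
From p7 via lambda: add p0, p6.
From p0 via lambda: add p3.
From p6 via lambda: add p11.
No new states can be added; the closed set is {p0, p2, p3, p4, p5, p6, p7, p11}.

{p0, p2, p3, p4, p5, p6, p7, p11}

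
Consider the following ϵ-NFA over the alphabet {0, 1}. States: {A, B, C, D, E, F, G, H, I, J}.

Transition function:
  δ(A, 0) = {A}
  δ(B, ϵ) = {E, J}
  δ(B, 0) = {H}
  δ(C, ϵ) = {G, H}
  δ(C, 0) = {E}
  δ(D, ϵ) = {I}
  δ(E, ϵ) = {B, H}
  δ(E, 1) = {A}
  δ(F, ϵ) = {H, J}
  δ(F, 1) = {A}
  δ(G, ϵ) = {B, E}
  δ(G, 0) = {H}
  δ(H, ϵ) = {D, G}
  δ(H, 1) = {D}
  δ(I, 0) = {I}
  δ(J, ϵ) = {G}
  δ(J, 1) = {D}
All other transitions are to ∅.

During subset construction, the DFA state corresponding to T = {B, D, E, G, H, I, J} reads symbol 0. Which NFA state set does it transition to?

B on 0 → {H}.
G on 0 → {H}.
I on 0 → {I}.
No 0-transition from D, E, H, J.
Union after reading 0: {H, I}.
Now take the ϵ-closure:
From H via ϵ: add D, G.
From G via ϵ: add B, E.
From B via ϵ: add J.
No new states can be added; the closed set is {B, D, E, G, H, I, J}.

{B, D, E, G, H, I, J}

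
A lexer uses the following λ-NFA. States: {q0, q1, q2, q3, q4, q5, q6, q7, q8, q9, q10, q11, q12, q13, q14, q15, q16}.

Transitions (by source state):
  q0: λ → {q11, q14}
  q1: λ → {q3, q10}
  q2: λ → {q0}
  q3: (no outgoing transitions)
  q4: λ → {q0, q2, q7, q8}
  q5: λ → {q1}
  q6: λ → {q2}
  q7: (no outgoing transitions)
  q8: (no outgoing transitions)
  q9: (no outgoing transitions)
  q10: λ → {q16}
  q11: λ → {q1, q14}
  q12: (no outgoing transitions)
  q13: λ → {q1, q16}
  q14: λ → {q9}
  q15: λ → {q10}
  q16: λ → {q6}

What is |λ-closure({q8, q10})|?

11

Start with {q8, q10}.
From q10 via λ: add q16.
From q16 via λ: add q6.
From q6 via λ: add q2.
From q2 via λ: add q0.
From q0 via λ: add q11, q14.
From q11 via λ: add q1.
From q14 via λ: add q9.
From q1 via λ: add q3.
λ-closure = {q0, q1, q2, q3, q6, q8, q9, q10, q11, q14, q16}, which has 11 states.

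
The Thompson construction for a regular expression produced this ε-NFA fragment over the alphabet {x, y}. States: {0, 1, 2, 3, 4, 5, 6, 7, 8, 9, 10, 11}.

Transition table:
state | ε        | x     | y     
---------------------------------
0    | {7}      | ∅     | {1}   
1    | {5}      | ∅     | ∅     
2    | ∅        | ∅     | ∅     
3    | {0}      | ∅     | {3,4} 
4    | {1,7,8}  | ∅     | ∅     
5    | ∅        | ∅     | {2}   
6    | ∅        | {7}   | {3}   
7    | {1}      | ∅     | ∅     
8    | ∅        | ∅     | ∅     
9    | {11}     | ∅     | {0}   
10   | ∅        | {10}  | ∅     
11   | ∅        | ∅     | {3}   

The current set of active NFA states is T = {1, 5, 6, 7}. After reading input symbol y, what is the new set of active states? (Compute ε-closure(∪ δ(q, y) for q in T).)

{0, 1, 2, 3, 5, 7}

5 on y → {2}.
6 on y → {3}.
No y-transition from 1, 7.
Union after reading y: {2, 3}.
Now take the ε-closure:
From 3 via ε: add 0.
From 0 via ε: add 7.
From 7 via ε: add 1.
From 1 via ε: add 5.
No new states can be added; the closed set is {0, 1, 2, 3, 5, 7}.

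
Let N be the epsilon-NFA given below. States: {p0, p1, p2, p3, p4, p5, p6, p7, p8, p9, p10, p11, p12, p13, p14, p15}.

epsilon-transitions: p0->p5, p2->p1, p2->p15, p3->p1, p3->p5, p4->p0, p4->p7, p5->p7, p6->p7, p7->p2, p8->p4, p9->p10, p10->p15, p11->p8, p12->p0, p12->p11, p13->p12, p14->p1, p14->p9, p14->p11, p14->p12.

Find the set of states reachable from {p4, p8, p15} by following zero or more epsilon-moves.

Start with {p4, p8, p15}.
From p4 via epsilon: add p0, p7.
From p0 via epsilon: add p5.
From p7 via epsilon: add p2.
From p2 via epsilon: add p1.
No new states can be added; the closed set is {p0, p1, p2, p4, p5, p7, p8, p15}.

{p0, p1, p2, p4, p5, p7, p8, p15}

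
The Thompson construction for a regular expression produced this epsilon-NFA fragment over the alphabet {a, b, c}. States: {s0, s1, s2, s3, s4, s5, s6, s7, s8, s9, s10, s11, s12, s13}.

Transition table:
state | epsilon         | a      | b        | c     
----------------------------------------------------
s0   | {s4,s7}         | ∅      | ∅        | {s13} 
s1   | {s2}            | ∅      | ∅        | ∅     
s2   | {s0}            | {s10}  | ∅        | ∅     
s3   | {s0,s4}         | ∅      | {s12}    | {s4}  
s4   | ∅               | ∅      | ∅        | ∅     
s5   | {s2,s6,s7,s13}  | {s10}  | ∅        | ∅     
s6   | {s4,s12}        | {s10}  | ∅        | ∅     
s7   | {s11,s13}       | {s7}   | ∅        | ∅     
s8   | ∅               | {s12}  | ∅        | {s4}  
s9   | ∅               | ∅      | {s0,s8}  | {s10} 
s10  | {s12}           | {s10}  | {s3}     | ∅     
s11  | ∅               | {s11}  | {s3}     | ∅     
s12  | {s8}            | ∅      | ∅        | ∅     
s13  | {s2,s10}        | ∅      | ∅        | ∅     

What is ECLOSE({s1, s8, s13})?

{s0, s1, s2, s4, s7, s8, s10, s11, s12, s13}

Start with {s1, s8, s13}.
From s1 via epsilon: add s2.
From s13 via epsilon: add s10.
From s2 via epsilon: add s0.
From s10 via epsilon: add s12.
From s0 via epsilon: add s4, s7.
From s7 via epsilon: add s11.
No new states can be added; the closed set is {s0, s1, s2, s4, s7, s8, s10, s11, s12, s13}.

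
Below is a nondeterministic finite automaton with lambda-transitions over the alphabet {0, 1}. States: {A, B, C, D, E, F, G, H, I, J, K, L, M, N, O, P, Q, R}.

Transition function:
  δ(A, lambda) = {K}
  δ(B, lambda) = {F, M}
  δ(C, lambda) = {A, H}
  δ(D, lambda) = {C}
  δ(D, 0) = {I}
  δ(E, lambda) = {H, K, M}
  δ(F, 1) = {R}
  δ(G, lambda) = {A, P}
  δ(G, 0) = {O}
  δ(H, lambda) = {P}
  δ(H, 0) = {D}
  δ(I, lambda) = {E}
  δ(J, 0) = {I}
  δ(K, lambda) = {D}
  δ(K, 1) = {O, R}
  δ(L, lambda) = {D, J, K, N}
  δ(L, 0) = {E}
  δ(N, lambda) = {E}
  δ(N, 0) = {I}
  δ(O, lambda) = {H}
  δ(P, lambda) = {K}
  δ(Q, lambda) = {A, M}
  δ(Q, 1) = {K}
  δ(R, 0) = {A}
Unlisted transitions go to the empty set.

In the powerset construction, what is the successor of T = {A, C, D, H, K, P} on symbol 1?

K on 1 → {O, R}.
No 1-transition from A, C, D, H, P.
Union after reading 1: {O, R}.
Now take the lambda-closure:
From O via lambda: add H.
From H via lambda: add P.
From P via lambda: add K.
From K via lambda: add D.
From D via lambda: add C.
From C via lambda: add A.
No new states can be added; the closed set is {A, C, D, H, K, O, P, R}.

{A, C, D, H, K, O, P, R}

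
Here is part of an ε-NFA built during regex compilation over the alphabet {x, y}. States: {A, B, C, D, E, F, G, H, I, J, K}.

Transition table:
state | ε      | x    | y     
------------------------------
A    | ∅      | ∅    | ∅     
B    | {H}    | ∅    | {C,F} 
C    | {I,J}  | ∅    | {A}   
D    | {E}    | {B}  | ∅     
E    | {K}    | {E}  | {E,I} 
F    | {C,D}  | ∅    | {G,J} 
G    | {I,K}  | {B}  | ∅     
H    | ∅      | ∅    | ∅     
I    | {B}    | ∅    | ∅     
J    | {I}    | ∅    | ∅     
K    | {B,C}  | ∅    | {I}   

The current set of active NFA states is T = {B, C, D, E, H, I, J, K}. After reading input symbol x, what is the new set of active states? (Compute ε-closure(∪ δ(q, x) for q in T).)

D on x → {B}.
E on x → {E}.
No x-transition from B, C, H, I, J, K.
Union after reading x: {B, E}.
Now take the ε-closure:
From B via ε: add H.
From E via ε: add K.
From K via ε: add C.
From C via ε: add I, J.
No new states can be added; the closed set is {B, C, E, H, I, J, K}.

{B, C, E, H, I, J, K}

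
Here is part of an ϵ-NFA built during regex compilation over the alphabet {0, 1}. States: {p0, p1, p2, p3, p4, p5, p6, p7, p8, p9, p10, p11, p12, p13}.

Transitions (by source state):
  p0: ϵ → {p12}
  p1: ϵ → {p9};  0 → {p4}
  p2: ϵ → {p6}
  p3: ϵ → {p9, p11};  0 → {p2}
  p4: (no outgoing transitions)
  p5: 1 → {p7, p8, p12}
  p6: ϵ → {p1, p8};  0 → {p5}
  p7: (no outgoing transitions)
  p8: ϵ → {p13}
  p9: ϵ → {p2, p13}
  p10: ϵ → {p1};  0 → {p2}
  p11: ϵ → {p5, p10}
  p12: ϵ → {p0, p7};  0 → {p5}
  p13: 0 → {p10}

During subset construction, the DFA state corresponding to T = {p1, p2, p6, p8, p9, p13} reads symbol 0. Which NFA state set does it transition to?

{p1, p2, p4, p5, p6, p8, p9, p10, p13}

p1 on 0 → {p4}.
p6 on 0 → {p5}.
p13 on 0 → {p10}.
No 0-transition from p2, p8, p9.
Union after reading 0: {p4, p5, p10}.
Now take the ϵ-closure:
From p10 via ϵ: add p1.
From p1 via ϵ: add p9.
From p9 via ϵ: add p2, p13.
From p2 via ϵ: add p6.
From p6 via ϵ: add p8.
No new states can be added; the closed set is {p1, p2, p4, p5, p6, p8, p9, p10, p13}.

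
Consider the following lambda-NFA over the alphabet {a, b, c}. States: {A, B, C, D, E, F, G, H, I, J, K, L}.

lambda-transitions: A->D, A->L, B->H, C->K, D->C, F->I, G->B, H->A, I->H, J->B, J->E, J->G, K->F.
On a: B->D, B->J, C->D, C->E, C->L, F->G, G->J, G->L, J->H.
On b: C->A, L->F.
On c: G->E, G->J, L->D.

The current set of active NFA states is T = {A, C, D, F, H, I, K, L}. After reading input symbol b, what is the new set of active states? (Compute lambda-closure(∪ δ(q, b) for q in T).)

{A, C, D, F, H, I, K, L}

C on b → {A}.
L on b → {F}.
No b-transition from A, D, F, H, I, K.
Union after reading b: {A, F}.
Now take the lambda-closure:
From A via lambda: add D, L.
From F via lambda: add I.
From D via lambda: add C.
From I via lambda: add H.
From C via lambda: add K.
No new states can be added; the closed set is {A, C, D, F, H, I, K, L}.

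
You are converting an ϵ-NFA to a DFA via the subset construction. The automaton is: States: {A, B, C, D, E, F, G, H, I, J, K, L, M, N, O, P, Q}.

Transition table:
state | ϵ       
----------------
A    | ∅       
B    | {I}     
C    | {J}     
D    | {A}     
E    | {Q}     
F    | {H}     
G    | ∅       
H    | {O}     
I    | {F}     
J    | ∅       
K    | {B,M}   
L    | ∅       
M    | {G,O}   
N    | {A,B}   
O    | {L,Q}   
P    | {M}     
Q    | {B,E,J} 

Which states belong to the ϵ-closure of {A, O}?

Start with {A, O}.
From O via ϵ: add L, Q.
From Q via ϵ: add B, E, J.
From B via ϵ: add I.
From I via ϵ: add F.
From F via ϵ: add H.
No new states can be added; the closed set is {A, B, E, F, H, I, J, L, O, Q}.

{A, B, E, F, H, I, J, L, O, Q}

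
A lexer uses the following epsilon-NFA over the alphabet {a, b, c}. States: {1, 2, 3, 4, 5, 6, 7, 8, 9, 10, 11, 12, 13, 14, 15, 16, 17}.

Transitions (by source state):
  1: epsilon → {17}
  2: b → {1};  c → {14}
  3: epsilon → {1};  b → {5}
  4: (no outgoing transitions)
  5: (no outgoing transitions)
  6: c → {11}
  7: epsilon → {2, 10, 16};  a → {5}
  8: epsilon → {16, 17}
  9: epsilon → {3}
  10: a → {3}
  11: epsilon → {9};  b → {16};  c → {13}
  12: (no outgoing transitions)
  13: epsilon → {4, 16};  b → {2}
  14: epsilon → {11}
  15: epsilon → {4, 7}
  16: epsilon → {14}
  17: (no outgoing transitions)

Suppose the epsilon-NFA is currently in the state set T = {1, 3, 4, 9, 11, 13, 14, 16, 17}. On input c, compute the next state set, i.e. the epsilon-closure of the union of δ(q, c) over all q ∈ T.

{1, 3, 4, 9, 11, 13, 14, 16, 17}

11 on c → {13}.
No c-transition from 1, 3, 4, 9, 13, 14, 16, 17.
Union after reading c: {13}.
Now take the epsilon-closure:
From 13 via epsilon: add 4, 16.
From 16 via epsilon: add 14.
From 14 via epsilon: add 11.
From 11 via epsilon: add 9.
From 9 via epsilon: add 3.
From 3 via epsilon: add 1.
From 1 via epsilon: add 17.
No new states can be added; the closed set is {1, 3, 4, 9, 11, 13, 14, 16, 17}.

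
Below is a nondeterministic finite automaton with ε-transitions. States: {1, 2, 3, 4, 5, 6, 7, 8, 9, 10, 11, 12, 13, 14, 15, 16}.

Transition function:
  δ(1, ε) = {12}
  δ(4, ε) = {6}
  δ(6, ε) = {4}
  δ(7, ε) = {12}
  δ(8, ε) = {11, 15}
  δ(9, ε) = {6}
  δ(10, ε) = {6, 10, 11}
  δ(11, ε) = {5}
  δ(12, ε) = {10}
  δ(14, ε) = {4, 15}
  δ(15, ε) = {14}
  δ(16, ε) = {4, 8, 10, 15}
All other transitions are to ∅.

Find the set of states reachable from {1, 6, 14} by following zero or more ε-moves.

Start with {1, 6, 14}.
From 1 via ε: add 12.
From 6 via ε: add 4.
From 14 via ε: add 15.
From 12 via ε: add 10.
From 10 via ε: add 11.
From 11 via ε: add 5.
No new states can be added; the closed set is {1, 4, 5, 6, 10, 11, 12, 14, 15}.

{1, 4, 5, 6, 10, 11, 12, 14, 15}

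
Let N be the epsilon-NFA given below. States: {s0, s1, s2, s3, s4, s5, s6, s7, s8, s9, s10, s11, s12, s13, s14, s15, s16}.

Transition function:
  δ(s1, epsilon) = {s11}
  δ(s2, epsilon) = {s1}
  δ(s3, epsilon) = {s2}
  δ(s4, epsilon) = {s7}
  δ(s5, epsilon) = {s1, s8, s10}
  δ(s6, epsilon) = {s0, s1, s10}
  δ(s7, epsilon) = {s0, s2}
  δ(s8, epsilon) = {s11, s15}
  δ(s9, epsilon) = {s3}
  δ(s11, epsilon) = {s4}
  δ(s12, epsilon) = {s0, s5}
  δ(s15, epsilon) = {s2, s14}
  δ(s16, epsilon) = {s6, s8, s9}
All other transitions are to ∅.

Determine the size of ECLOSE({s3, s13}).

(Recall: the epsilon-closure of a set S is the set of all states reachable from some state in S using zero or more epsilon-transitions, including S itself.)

Start with {s3, s13}.
From s3 via epsilon: add s2.
From s2 via epsilon: add s1.
From s1 via epsilon: add s11.
From s11 via epsilon: add s4.
From s4 via epsilon: add s7.
From s7 via epsilon: add s0.
epsilon-closure = {s0, s1, s2, s3, s4, s7, s11, s13}, which has 8 states.

8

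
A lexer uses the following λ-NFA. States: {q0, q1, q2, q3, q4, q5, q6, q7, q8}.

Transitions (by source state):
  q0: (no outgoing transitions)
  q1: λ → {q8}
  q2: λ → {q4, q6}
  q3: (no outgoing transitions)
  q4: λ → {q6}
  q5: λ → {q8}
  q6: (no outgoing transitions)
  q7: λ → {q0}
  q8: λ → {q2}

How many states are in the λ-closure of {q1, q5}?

Start with {q1, q5}.
From q1 via λ: add q8.
From q8 via λ: add q2.
From q2 via λ: add q4, q6.
λ-closure = {q1, q2, q4, q5, q6, q8}, which has 6 states.

6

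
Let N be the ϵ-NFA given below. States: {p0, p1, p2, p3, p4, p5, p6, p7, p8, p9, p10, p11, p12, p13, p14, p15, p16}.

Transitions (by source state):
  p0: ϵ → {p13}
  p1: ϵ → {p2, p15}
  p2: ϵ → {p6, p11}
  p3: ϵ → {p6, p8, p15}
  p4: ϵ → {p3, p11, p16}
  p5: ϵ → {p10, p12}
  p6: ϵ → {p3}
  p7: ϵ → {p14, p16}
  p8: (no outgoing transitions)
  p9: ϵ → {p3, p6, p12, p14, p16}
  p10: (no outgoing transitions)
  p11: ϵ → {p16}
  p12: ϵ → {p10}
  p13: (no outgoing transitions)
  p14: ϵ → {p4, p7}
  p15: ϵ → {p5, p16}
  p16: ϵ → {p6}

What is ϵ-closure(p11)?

Start with {p11}.
From p11 via ϵ: add p16.
From p16 via ϵ: add p6.
From p6 via ϵ: add p3.
From p3 via ϵ: add p8, p15.
From p15 via ϵ: add p5.
From p5 via ϵ: add p10, p12.
No new states can be added; the closed set is {p3, p5, p6, p8, p10, p11, p12, p15, p16}.

{p3, p5, p6, p8, p10, p11, p12, p15, p16}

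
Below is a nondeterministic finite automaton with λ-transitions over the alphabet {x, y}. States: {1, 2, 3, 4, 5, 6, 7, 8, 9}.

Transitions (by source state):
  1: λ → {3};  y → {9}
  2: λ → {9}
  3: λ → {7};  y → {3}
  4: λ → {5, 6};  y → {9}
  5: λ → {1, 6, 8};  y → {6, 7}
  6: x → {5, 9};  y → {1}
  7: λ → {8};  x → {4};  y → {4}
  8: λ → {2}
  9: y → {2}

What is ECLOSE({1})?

{1, 2, 3, 7, 8, 9}

Start with {1}.
From 1 via λ: add 3.
From 3 via λ: add 7.
From 7 via λ: add 8.
From 8 via λ: add 2.
From 2 via λ: add 9.
No new states can be added; the closed set is {1, 2, 3, 7, 8, 9}.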